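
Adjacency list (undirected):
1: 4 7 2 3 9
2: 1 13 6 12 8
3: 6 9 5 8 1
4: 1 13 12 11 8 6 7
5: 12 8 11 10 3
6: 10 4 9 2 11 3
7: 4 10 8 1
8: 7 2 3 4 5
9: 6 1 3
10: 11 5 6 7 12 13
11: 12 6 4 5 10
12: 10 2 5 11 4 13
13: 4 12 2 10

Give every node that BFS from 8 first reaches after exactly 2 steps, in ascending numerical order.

1, 6, 9, 10, 11, 12, 13

Level 0: 8
Level 1: 2, 3, 4, 5, 7
Level 2: 1, 6, 9, 10, 11, 12, 13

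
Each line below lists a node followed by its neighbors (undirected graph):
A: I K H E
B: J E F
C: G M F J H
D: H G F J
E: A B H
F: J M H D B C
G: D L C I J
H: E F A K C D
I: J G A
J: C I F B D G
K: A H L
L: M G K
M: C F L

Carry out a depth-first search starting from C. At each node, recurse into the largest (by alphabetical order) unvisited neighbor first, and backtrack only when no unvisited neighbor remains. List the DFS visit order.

Visit C
C → M
M → L
L → K
K → H
H → F
F → J
J → I
I → G
G → D
I → A
A → E
E → B

C, M, L, K, H, F, J, I, G, D, A, E, B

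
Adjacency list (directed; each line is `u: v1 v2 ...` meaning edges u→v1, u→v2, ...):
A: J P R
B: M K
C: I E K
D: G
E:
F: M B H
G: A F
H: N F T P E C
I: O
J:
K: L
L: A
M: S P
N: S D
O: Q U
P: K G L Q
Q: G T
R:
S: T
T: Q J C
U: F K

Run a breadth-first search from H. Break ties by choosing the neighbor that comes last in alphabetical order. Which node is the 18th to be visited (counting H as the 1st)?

Visit H; enqueue T, P, N, F, E, C → queue [T, P, N, F, E, C]
Visit T; enqueue Q, J → queue [P, N, F, E, C, Q, J]
Visit P; enqueue L, K, G → queue [N, F, E, C, Q, J, L, K, G]
Visit N; enqueue S, D → queue [F, E, C, Q, J, L, K, G, S, D]
Visit F; enqueue M, B → queue [E, C, Q, J, L, K, G, S, D, M, B]
Visit E → queue [C, Q, J, L, K, G, S, D, M, B]
Visit C; enqueue I → queue [Q, J, L, K, G, S, D, M, B, I]
Visit Q → queue [J, L, K, G, S, D, M, B, I]
Visit J → queue [L, K, G, S, D, M, B, I]
Visit L; enqueue A → queue [K, G, S, D, M, B, I, A]
Visit K → queue [G, S, D, M, B, I, A]
Visit G → queue [S, D, M, B, I, A]
Visit S → queue [D, M, B, I, A]
Visit D → queue [M, B, I, A]
Visit M → queue [B, I, A]
Visit B → queue [I, A]
Visit I; enqueue O → queue [A, O]
Visit A; enqueue R → queue [O, R]
Visit O; enqueue U → queue [R, U]
Visit R → queue [U]
Visit U → queue []

Visit order: H, T, P, N, F, E, C, Q, J, L, K, G, S, D, M, B, I, A, O, R, U

A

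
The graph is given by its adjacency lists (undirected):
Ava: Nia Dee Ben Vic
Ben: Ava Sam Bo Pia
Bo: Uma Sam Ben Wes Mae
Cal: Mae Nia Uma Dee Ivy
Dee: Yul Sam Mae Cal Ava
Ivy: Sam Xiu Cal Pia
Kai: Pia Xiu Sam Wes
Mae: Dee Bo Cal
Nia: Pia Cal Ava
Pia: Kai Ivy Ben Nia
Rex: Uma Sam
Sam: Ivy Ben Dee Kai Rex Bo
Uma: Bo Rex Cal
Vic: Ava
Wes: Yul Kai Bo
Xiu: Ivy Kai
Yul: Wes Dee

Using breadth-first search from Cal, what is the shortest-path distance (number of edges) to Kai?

3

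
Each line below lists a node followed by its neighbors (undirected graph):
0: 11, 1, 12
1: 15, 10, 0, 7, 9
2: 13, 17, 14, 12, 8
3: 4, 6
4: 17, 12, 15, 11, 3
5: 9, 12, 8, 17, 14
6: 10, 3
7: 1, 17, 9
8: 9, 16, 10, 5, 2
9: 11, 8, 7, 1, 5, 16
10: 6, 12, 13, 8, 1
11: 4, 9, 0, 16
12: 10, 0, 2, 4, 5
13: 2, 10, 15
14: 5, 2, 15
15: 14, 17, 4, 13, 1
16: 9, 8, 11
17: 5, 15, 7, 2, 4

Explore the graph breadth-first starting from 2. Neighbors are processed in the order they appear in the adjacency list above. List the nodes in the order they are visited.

Visit 2; enqueue 13, 17, 14, 12, 8 → queue [13, 17, 14, 12, 8]
Visit 13; enqueue 10, 15 → queue [17, 14, 12, 8, 10, 15]
Visit 17; enqueue 5, 7, 4 → queue [14, 12, 8, 10, 15, 5, 7, 4]
Visit 14 → queue [12, 8, 10, 15, 5, 7, 4]
Visit 12; enqueue 0 → queue [8, 10, 15, 5, 7, 4, 0]
Visit 8; enqueue 9, 16 → queue [10, 15, 5, 7, 4, 0, 9, 16]
Visit 10; enqueue 6, 1 → queue [15, 5, 7, 4, 0, 9, 16, 6, 1]
Visit 15 → queue [5, 7, 4, 0, 9, 16, 6, 1]
Visit 5 → queue [7, 4, 0, 9, 16, 6, 1]
Visit 7 → queue [4, 0, 9, 16, 6, 1]
Visit 4; enqueue 11, 3 → queue [0, 9, 16, 6, 1, 11, 3]
Visit 0 → queue [9, 16, 6, 1, 11, 3]
Visit 9 → queue [16, 6, 1, 11, 3]
Visit 16 → queue [6, 1, 11, 3]
Visit 6 → queue [1, 11, 3]
Visit 1 → queue [11, 3]
Visit 11 → queue [3]
Visit 3 → queue []

2 → 13 → 17 → 14 → 12 → 8 → 10 → 15 → 5 → 7 → 4 → 0 → 9 → 16 → 6 → 1 → 11 → 3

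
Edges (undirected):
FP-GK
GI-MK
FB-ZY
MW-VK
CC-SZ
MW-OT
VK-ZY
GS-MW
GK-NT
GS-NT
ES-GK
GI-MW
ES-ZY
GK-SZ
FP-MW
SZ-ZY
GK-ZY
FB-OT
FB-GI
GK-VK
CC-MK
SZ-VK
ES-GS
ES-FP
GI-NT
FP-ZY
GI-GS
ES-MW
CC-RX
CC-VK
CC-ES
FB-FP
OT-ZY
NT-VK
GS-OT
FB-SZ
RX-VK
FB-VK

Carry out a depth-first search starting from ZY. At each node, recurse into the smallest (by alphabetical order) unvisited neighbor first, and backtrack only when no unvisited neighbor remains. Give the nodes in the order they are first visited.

Visit ZY
ZY → ES
ES → CC
CC → MK
MK → GI
GI → FB
FB → FP
FP → GK
GK → NT
NT → GS
GS → MW
MW → OT
MW → VK
VK → RX
VK → SZ

ZY, ES, CC, MK, GI, FB, FP, GK, NT, GS, MW, OT, VK, RX, SZ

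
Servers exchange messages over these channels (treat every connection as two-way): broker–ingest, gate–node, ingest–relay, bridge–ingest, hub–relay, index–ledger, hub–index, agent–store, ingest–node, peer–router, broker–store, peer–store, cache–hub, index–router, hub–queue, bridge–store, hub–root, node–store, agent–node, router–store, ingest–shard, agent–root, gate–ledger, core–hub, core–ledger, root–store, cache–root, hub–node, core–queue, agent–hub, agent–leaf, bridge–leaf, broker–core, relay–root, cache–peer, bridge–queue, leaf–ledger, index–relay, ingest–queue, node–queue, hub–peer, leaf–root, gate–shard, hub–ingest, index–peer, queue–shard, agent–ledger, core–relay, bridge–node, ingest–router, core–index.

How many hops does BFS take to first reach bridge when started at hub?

Level 0: hub
Level 1: agent, cache, core, index, ingest, node, peer, queue, relay, root
Level 2: bridge, broker, gate, leaf, ledger, router, shard, store
bridge first appears at level 2.

2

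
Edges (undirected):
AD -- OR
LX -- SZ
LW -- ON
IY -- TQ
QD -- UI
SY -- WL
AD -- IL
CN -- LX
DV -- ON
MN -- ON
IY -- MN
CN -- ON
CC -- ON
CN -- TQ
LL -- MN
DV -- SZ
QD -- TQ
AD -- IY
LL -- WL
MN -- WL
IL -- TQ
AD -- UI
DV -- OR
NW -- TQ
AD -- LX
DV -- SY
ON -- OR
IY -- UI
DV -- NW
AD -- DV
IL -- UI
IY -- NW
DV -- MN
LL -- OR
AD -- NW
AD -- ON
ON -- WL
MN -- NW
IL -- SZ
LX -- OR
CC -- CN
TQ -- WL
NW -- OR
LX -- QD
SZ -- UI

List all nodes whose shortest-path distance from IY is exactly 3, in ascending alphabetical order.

CC, LW, SY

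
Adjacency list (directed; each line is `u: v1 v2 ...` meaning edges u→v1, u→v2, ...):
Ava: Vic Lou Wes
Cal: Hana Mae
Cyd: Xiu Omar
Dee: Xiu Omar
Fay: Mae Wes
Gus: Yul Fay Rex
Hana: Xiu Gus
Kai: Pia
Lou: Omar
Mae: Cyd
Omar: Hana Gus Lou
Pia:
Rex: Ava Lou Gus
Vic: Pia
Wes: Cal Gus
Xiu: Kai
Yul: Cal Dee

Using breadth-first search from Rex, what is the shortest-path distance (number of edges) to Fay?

Level 0: Rex
Level 1: Ava, Gus, Lou
Level 2: Fay, Omar, Vic, Wes, Yul
Level 3: Cal, Dee, Hana, Mae, Pia
Level 4: Cyd, Xiu
Level 5: Kai
Fay first appears at level 2.

2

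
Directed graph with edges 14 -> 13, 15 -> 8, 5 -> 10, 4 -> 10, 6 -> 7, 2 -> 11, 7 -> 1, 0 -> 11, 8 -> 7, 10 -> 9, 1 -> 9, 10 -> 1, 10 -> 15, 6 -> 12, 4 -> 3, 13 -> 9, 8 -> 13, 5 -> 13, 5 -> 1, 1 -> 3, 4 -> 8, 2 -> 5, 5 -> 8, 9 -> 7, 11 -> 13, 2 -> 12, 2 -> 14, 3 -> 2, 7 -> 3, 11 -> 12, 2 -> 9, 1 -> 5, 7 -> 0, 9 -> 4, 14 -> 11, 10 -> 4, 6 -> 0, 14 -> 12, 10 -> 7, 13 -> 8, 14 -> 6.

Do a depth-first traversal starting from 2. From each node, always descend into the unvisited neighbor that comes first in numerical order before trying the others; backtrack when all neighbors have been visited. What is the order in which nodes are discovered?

2 → 5 → 1 → 3 → 9 → 4 → 8 → 7 → 0 → 11 → 12 → 13 → 10 → 15 → 14 → 6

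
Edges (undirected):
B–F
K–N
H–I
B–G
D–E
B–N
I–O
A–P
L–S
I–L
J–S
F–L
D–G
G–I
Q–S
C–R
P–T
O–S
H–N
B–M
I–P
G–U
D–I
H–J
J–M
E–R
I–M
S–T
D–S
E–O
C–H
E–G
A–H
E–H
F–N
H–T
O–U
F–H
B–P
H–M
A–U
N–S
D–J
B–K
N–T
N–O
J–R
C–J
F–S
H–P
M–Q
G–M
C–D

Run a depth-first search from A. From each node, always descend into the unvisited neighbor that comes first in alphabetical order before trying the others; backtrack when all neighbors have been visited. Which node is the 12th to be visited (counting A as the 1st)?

J

Visit A
A → H
H → C
C → D
D → E
E → G
G → B
B → F
F → L
L → I
I → M
M → J
J → R
J → S
S → N
N → K
N → O
O → U
N → T
T → P
S → Q

Visit order: A, H, C, D, E, G, B, F, L, I, M, J, R, S, N, K, O, U, T, P, Q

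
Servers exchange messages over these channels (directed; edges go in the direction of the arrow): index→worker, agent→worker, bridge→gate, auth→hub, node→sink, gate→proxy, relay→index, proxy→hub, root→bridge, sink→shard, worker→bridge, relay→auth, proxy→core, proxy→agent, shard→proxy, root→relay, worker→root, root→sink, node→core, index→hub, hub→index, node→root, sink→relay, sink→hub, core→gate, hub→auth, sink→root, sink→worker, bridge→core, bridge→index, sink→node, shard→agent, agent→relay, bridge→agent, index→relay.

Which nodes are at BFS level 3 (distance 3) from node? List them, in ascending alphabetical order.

agent, auth, index, proxy

Level 0: node
Level 1: core, root, sink
Level 2: bridge, gate, hub, relay, shard, worker
Level 3: agent, auth, index, proxy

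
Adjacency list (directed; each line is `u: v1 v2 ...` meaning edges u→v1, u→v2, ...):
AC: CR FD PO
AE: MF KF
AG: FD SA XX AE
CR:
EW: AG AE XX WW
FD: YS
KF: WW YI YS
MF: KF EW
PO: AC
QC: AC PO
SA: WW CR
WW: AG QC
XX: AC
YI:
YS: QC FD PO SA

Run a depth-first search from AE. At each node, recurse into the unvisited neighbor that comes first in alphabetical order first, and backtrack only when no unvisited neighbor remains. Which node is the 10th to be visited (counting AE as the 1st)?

QC

Visit AE
AE → KF
KF → WW
WW → AG
AG → FD
FD → YS
YS → PO
PO → AC
AC → CR
YS → QC
YS → SA
AG → XX
KF → YI
AE → MF
MF → EW

Visit order: AE, KF, WW, AG, FD, YS, PO, AC, CR, QC, SA, XX, YI, MF, EW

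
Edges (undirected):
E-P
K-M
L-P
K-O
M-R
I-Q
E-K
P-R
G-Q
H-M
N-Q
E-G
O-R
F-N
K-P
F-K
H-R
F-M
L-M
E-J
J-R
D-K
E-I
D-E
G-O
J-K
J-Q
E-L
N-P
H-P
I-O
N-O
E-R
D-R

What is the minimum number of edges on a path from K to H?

2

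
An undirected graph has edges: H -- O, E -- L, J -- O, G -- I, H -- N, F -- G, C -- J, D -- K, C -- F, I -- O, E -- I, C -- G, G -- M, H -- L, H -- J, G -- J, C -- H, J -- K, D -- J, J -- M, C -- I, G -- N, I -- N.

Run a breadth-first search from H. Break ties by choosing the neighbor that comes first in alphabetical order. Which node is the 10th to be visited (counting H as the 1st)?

Visit H; enqueue C, J, L, N, O → queue [C, J, L, N, O]
Visit C; enqueue F, G, I → queue [J, L, N, O, F, G, I]
Visit J; enqueue D, K, M → queue [L, N, O, F, G, I, D, K, M]
Visit L; enqueue E → queue [N, O, F, G, I, D, K, M, E]
Visit N → queue [O, F, G, I, D, K, M, E]
Visit O → queue [F, G, I, D, K, M, E]
Visit F → queue [G, I, D, K, M, E]
Visit G → queue [I, D, K, M, E]
Visit I → queue [D, K, M, E]
Visit D → queue [K, M, E]
Visit K → queue [M, E]
Visit M → queue [E]
Visit E → queue []

Visit order: H, C, J, L, N, O, F, G, I, D, K, M, E

D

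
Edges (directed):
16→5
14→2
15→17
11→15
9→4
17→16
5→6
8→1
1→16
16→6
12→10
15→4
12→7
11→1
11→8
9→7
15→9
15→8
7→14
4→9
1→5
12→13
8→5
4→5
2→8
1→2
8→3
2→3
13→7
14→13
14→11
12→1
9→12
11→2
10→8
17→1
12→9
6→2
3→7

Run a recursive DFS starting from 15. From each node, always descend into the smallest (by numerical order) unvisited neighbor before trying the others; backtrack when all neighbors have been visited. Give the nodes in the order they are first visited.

15 → 4 → 5 → 6 → 2 → 3 → 7 → 14 → 11 → 1 → 16 → 8 → 13 → 9 → 12 → 10 → 17

Visit 15
15 → 4
4 → 5
5 → 6
6 → 2
2 → 3
3 → 7
7 → 14
14 → 11
11 → 1
1 → 16
11 → 8
14 → 13
4 → 9
9 → 12
12 → 10
15 → 17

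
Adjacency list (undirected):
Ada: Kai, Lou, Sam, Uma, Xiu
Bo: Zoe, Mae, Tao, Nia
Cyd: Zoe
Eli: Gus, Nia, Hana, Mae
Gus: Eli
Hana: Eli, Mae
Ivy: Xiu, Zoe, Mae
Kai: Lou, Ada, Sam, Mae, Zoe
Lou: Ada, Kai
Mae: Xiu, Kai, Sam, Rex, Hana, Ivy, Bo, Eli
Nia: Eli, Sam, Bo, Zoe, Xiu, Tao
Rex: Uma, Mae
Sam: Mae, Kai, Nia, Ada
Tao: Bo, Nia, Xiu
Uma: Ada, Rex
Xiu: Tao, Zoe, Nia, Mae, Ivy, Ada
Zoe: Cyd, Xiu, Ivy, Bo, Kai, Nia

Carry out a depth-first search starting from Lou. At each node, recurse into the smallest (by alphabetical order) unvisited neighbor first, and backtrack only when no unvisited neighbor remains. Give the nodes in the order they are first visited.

Lou Ada Kai Mae Bo Nia Eli Gus Hana Sam Tao Xiu Ivy Zoe Cyd Rex Uma

Visit Lou
Lou → Ada
Ada → Kai
Kai → Mae
Mae → Bo
Bo → Nia
Nia → Eli
Eli → Gus
Eli → Hana
Nia → Sam
Nia → Tao
Tao → Xiu
Xiu → Ivy
Ivy → Zoe
Zoe → Cyd
Mae → Rex
Rex → Uma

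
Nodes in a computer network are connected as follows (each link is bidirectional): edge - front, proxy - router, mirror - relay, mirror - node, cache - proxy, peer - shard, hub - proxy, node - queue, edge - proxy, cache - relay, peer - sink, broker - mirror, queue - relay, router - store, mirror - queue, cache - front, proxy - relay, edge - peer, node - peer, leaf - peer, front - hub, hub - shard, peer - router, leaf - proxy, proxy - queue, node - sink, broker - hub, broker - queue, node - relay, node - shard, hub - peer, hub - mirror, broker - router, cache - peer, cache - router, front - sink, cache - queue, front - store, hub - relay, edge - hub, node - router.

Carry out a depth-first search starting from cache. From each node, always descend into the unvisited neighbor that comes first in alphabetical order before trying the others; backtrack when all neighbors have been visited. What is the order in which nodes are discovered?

cache, front, edge, hub, broker, mirror, node, peer, leaf, proxy, queue, relay, router, store, shard, sink

Visit cache
cache → front
front → edge
edge → hub
hub → broker
broker → mirror
mirror → node
node → peer
peer → leaf
leaf → proxy
proxy → queue
queue → relay
proxy → router
router → store
peer → shard
peer → sink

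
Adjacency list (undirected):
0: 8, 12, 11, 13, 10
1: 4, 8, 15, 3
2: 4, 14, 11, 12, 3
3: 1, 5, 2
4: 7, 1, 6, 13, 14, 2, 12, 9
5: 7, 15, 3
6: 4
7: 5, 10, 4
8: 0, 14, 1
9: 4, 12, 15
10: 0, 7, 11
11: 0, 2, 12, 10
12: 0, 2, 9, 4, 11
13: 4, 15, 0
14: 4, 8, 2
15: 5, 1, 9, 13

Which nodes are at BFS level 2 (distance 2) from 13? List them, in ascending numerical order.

Level 0: 13
Level 1: 0, 4, 15
Level 2: 1, 2, 5, 6, 7, 8, 9, 10, 11, 12, 14
Level 3: 3

1, 2, 5, 6, 7, 8, 9, 10, 11, 12, 14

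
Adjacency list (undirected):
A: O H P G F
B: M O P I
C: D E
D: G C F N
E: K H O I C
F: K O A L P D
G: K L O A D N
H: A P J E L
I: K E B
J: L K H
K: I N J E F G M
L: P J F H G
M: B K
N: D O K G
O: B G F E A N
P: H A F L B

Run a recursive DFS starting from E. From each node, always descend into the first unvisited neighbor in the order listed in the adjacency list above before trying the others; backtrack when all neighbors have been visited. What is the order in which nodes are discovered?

E, K, I, B, M, O, G, L, P, H, A, F, D, C, N, J

Visit E
E → K
K → I
I → B
B → M
B → O
O → G
G → L
L → P
P → H
H → A
A → F
F → D
D → C
D → N
H → J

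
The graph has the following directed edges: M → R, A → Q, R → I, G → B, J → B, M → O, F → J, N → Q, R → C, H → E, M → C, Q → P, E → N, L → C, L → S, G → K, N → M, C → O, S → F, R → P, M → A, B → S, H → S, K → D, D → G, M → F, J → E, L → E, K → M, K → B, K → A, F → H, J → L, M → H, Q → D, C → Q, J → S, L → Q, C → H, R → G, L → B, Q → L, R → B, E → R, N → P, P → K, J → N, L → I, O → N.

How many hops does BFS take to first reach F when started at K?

Level 0: K
Level 1: A, B, D, M
Level 2: C, F, G, H, O, Q, R, S
Level 3: E, I, J, L, N, P
F first appears at level 2.

2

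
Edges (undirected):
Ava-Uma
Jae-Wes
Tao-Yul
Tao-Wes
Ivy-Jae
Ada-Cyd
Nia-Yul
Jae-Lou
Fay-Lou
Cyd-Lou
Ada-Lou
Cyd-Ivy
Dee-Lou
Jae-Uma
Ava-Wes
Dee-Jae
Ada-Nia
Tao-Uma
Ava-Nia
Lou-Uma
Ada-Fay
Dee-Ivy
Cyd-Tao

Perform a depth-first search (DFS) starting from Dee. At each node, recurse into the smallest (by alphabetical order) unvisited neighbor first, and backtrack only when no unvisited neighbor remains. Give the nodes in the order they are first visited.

Dee -> Ivy -> Cyd -> Ada -> Fay -> Lou -> Jae -> Uma -> Ava -> Nia -> Yul -> Tao -> Wes

Visit Dee
Dee → Ivy
Ivy → Cyd
Cyd → Ada
Ada → Fay
Fay → Lou
Lou → Jae
Jae → Uma
Uma → Ava
Ava → Nia
Nia → Yul
Yul → Tao
Tao → Wes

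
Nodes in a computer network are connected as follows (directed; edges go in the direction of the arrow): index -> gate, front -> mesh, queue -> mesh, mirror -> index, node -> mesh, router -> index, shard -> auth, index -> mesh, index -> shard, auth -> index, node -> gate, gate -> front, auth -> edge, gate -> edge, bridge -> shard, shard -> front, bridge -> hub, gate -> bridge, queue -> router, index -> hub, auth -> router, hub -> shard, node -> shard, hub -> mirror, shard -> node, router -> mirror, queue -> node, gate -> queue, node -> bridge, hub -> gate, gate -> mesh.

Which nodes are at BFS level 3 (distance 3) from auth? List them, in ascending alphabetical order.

bridge, front, node, queue

Level 0: auth
Level 1: edge, index, router
Level 2: gate, hub, mesh, mirror, shard
Level 3: bridge, front, node, queue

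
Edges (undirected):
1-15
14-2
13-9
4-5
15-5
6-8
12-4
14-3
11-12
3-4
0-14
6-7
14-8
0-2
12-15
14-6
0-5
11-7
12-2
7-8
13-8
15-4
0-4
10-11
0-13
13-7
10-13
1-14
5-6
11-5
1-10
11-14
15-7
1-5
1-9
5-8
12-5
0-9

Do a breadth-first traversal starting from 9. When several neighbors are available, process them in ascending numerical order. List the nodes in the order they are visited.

Visit 9; enqueue 0, 1, 13 → queue [0, 1, 13]
Visit 0; enqueue 2, 4, 5, 14 → queue [1, 13, 2, 4, 5, 14]
Visit 1; enqueue 10, 15 → queue [13, 2, 4, 5, 14, 10, 15]
Visit 13; enqueue 7, 8 → queue [2, 4, 5, 14, 10, 15, 7, 8]
Visit 2; enqueue 12 → queue [4, 5, 14, 10, 15, 7, 8, 12]
Visit 4; enqueue 3 → queue [5, 14, 10, 15, 7, 8, 12, 3]
Visit 5; enqueue 6, 11 → queue [14, 10, 15, 7, 8, 12, 3, 6, 11]
Visit 14 → queue [10, 15, 7, 8, 12, 3, 6, 11]
Visit 10 → queue [15, 7, 8, 12, 3, 6, 11]
Visit 15 → queue [7, 8, 12, 3, 6, 11]
Visit 7 → queue [8, 12, 3, 6, 11]
Visit 8 → queue [12, 3, 6, 11]
Visit 12 → queue [3, 6, 11]
Visit 3 → queue [6, 11]
Visit 6 → queue [11]
Visit 11 → queue []

9 -> 0 -> 1 -> 13 -> 2 -> 4 -> 5 -> 14 -> 10 -> 15 -> 7 -> 8 -> 12 -> 3 -> 6 -> 11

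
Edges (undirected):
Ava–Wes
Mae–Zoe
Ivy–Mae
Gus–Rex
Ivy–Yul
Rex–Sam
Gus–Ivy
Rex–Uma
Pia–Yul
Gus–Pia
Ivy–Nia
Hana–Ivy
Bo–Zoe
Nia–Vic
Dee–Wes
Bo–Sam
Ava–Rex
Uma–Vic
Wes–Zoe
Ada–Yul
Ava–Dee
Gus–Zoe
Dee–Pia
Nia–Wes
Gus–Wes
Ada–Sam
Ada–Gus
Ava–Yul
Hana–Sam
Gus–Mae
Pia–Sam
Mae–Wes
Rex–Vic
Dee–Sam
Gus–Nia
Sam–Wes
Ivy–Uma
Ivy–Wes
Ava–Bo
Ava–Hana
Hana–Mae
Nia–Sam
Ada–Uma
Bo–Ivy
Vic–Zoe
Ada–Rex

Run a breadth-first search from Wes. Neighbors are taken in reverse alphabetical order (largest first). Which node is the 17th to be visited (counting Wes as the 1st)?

Uma

Visit Wes; enqueue Zoe, Sam, Nia, Mae, Ivy, Gus, Dee, Ava → queue [Zoe, Sam, Nia, Mae, Ivy, Gus, Dee, Ava]
Visit Zoe; enqueue Vic, Bo → queue [Sam, Nia, Mae, Ivy, Gus, Dee, Ava, Vic, Bo]
Visit Sam; enqueue Rex, Pia, Hana, Ada → queue [Nia, Mae, Ivy, Gus, Dee, Ava, Vic, Bo, Rex, Pia, Hana, Ada]
Visit Nia → queue [Mae, Ivy, Gus, Dee, Ava, Vic, Bo, Rex, Pia, Hana, Ada]
Visit Mae → queue [Ivy, Gus, Dee, Ava, Vic, Bo, Rex, Pia, Hana, Ada]
Visit Ivy; enqueue Yul, Uma → queue [Gus, Dee, Ava, Vic, Bo, Rex, Pia, Hana, Ada, Yul, Uma]
Visit Gus → queue [Dee, Ava, Vic, Bo, Rex, Pia, Hana, Ada, Yul, Uma]
Visit Dee → queue [Ava, Vic, Bo, Rex, Pia, Hana, Ada, Yul, Uma]
Visit Ava → queue [Vic, Bo, Rex, Pia, Hana, Ada, Yul, Uma]
Visit Vic → queue [Bo, Rex, Pia, Hana, Ada, Yul, Uma]
Visit Bo → queue [Rex, Pia, Hana, Ada, Yul, Uma]
Visit Rex → queue [Pia, Hana, Ada, Yul, Uma]
Visit Pia → queue [Hana, Ada, Yul, Uma]
Visit Hana → queue [Ada, Yul, Uma]
Visit Ada → queue [Yul, Uma]
Visit Yul → queue [Uma]
Visit Uma → queue []

Visit order: Wes, Zoe, Sam, Nia, Mae, Ivy, Gus, Dee, Ava, Vic, Bo, Rex, Pia, Hana, Ada, Yul, Uma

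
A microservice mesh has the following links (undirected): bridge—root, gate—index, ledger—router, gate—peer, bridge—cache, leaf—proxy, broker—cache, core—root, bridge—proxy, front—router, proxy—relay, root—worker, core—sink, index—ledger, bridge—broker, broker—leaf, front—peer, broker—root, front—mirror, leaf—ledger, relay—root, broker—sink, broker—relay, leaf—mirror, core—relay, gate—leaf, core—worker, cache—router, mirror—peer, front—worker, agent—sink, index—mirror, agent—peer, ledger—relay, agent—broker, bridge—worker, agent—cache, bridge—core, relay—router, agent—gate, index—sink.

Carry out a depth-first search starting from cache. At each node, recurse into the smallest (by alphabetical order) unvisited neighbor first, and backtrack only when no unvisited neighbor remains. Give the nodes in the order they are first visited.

Visit cache
cache → agent
agent → broker
broker → bridge
bridge → core
core → relay
relay → ledger
ledger → index
index → gate
gate → leaf
leaf → mirror
mirror → front
front → peer
front → router
front → worker
worker → root
leaf → proxy
index → sink

cache -> agent -> broker -> bridge -> core -> relay -> ledger -> index -> gate -> leaf -> mirror -> front -> peer -> router -> worker -> root -> proxy -> sink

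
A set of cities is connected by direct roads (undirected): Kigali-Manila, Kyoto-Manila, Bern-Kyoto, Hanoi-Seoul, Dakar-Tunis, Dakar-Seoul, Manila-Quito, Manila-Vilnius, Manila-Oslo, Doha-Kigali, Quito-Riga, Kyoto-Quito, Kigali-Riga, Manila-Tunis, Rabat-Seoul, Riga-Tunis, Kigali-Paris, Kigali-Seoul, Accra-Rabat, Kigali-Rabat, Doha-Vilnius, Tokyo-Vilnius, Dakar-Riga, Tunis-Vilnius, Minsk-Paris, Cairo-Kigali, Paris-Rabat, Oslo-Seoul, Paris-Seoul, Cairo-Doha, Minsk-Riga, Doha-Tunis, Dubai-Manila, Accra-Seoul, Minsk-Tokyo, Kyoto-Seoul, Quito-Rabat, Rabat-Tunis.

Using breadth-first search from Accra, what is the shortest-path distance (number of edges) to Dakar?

2

Level 0: Accra
Level 1: Rabat, Seoul
Level 2: Dakar, Hanoi, Kigali, Kyoto, Oslo, Paris, Quito, Tunis
Level 3: Bern, Cairo, Doha, Manila, Minsk, Riga, Vilnius
Level 4: Dubai, Tokyo
Dakar first appears at level 2.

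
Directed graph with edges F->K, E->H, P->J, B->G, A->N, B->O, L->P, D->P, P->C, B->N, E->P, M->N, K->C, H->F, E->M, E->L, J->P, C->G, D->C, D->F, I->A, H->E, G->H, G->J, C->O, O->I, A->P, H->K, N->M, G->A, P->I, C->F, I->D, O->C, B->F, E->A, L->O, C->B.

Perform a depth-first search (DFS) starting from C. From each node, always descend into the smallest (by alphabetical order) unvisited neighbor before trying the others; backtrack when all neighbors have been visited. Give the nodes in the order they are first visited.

C, B, F, K, G, A, N, M, P, I, D, J, H, E, L, O

Visit C
C → B
B → F
F → K
B → G
G → A
A → N
N → M
A → P
P → I
I → D
P → J
G → H
H → E
E → L
L → O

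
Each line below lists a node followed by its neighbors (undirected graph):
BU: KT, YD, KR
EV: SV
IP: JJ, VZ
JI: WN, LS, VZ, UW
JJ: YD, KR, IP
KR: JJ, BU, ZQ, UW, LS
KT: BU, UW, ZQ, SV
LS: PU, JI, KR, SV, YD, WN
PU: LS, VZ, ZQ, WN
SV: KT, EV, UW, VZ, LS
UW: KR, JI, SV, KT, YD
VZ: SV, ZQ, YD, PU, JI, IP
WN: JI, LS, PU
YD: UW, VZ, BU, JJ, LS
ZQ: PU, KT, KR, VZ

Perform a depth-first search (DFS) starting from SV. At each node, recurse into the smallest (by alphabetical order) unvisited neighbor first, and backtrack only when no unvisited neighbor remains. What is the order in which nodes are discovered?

Visit SV
SV → EV
SV → KT
KT → BU
BU → KR
KR → JJ
JJ → IP
IP → VZ
VZ → JI
JI → LS
LS → PU
PU → WN
PU → ZQ
LS → YD
YD → UW

SV, EV, KT, BU, KR, JJ, IP, VZ, JI, LS, PU, WN, ZQ, YD, UW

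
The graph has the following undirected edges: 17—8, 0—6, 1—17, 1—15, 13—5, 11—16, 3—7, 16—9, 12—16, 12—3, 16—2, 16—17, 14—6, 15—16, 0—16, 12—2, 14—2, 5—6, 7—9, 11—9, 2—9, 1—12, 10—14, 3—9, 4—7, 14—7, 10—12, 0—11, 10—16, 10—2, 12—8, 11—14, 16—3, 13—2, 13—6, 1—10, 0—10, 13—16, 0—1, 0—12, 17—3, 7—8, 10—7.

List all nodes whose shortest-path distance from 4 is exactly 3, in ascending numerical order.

0, 1, 2, 6, 11, 12, 16, 17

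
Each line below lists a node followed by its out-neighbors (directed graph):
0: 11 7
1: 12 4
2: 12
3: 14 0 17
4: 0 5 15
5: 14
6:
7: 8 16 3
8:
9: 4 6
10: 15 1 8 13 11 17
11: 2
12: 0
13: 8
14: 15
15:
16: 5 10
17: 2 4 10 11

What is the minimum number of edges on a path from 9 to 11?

3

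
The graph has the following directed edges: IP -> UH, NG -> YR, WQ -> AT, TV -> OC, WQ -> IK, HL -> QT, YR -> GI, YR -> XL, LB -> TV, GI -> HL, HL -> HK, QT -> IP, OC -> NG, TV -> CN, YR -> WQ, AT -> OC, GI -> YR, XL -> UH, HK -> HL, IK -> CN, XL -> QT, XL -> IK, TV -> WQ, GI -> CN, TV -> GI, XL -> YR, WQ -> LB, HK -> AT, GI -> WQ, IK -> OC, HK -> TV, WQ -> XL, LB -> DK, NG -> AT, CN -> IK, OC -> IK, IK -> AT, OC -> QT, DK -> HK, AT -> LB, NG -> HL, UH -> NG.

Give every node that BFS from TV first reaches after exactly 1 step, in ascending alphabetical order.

Level 0: TV
Level 1: CN, GI, OC, WQ
Level 2: AT, HL, IK, LB, NG, QT, XL, YR
Level 3: DK, HK, IP, UH

CN, GI, OC, WQ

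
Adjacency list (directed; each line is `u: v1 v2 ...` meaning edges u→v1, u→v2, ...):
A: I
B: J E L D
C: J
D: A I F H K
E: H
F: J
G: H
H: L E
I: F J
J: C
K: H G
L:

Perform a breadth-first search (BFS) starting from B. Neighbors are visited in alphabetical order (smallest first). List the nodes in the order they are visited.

B D E J L A F H I K C G

Visit B; enqueue D, E, J, L → queue [D, E, J, L]
Visit D; enqueue A, F, H, I, K → queue [E, J, L, A, F, H, I, K]
Visit E → queue [J, L, A, F, H, I, K]
Visit J; enqueue C → queue [L, A, F, H, I, K, C]
Visit L → queue [A, F, H, I, K, C]
Visit A → queue [F, H, I, K, C]
Visit F → queue [H, I, K, C]
Visit H → queue [I, K, C]
Visit I → queue [K, C]
Visit K; enqueue G → queue [C, G]
Visit C → queue [G]
Visit G → queue []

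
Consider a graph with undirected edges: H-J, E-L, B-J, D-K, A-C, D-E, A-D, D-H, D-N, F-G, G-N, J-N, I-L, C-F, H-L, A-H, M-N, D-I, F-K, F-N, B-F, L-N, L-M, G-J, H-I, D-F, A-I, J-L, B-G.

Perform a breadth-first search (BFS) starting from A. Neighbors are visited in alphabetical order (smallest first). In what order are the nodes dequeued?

Visit A; enqueue C, D, H, I → queue [C, D, H, I]
Visit C; enqueue F → queue [D, H, I, F]
Visit D; enqueue E, K, N → queue [H, I, F, E, K, N]
Visit H; enqueue J, L → queue [I, F, E, K, N, J, L]
Visit I → queue [F, E, K, N, J, L]
Visit F; enqueue B, G → queue [E, K, N, J, L, B, G]
Visit E → queue [K, N, J, L, B, G]
Visit K → queue [N, J, L, B, G]
Visit N; enqueue M → queue [J, L, B, G, M]
Visit J → queue [L, B, G, M]
Visit L → queue [B, G, M]
Visit B → queue [G, M]
Visit G → queue [M]
Visit M → queue []

A, C, D, H, I, F, E, K, N, J, L, B, G, M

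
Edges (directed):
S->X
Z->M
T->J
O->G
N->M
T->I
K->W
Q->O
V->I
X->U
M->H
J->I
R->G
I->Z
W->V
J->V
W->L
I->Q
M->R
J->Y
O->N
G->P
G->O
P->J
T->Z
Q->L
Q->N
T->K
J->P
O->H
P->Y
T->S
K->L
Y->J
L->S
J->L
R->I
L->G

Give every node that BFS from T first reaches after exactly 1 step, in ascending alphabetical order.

I, J, K, S, Z

Level 0: T
Level 1: I, J, K, S, Z
Level 2: L, M, P, Q, V, W, X, Y
Level 3: G, H, N, O, R, U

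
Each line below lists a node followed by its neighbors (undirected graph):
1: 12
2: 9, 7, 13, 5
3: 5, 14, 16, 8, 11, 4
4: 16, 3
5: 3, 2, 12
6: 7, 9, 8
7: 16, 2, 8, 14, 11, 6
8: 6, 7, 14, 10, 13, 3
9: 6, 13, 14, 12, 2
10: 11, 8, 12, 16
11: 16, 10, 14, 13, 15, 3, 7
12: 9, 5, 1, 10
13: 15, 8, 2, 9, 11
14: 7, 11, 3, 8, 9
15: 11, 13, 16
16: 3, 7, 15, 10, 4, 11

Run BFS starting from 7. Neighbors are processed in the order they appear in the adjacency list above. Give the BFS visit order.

Visit 7; enqueue 16, 2, 8, 14, 11, 6 → queue [16, 2, 8, 14, 11, 6]
Visit 16; enqueue 3, 15, 10, 4 → queue [2, 8, 14, 11, 6, 3, 15, 10, 4]
Visit 2; enqueue 9, 13, 5 → queue [8, 14, 11, 6, 3, 15, 10, 4, 9, 13, 5]
Visit 8 → queue [14, 11, 6, 3, 15, 10, 4, 9, 13, 5]
Visit 14 → queue [11, 6, 3, 15, 10, 4, 9, 13, 5]
Visit 11 → queue [6, 3, 15, 10, 4, 9, 13, 5]
Visit 6 → queue [3, 15, 10, 4, 9, 13, 5]
Visit 3 → queue [15, 10, 4, 9, 13, 5]
Visit 15 → queue [10, 4, 9, 13, 5]
Visit 10; enqueue 12 → queue [4, 9, 13, 5, 12]
Visit 4 → queue [9, 13, 5, 12]
Visit 9 → queue [13, 5, 12]
Visit 13 → queue [5, 12]
Visit 5 → queue [12]
Visit 12; enqueue 1 → queue [1]
Visit 1 → queue []

7 → 16 → 2 → 8 → 14 → 11 → 6 → 3 → 15 → 10 → 4 → 9 → 13 → 5 → 12 → 1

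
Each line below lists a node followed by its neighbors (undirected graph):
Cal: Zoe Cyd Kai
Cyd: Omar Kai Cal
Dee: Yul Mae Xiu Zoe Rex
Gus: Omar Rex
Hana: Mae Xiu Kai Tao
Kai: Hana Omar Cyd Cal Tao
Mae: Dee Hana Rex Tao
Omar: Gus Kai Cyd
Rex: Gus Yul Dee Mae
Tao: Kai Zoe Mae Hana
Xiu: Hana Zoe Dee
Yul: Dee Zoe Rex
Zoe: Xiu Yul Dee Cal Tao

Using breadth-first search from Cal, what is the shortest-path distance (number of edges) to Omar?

2

Level 0: Cal
Level 1: Cyd, Kai, Zoe
Level 2: Dee, Hana, Omar, Tao, Xiu, Yul
Level 3: Gus, Mae, Rex
Omar first appears at level 2.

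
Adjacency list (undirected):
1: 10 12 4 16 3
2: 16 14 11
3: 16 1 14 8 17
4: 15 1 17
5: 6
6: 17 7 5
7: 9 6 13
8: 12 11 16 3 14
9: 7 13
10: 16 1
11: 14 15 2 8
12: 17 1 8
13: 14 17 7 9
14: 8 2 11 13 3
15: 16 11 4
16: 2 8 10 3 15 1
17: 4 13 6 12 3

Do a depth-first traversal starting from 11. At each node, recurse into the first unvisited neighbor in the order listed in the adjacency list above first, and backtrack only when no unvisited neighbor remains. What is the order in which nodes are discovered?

11, 14, 8, 12, 17, 4, 15, 16, 2, 10, 1, 3, 13, 7, 9, 6, 5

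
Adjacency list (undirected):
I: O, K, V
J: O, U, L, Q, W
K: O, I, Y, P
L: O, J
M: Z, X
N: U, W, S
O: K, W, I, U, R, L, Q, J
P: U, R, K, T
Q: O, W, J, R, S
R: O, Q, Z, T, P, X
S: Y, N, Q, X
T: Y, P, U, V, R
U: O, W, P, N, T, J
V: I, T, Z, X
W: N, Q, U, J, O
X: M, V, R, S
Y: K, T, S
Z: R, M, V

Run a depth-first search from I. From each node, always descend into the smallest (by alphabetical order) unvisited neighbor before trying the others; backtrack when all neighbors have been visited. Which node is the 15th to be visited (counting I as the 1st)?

Visit I
I → K
K → O
O → J
J → L
J → Q
Q → R
R → P
P → T
T → U
U → N
N → S
S → X
X → M
M → Z
Z → V
S → Y
N → W

Visit order: I, K, O, J, L, Q, R, P, T, U, N, S, X, M, Z, V, Y, W

Z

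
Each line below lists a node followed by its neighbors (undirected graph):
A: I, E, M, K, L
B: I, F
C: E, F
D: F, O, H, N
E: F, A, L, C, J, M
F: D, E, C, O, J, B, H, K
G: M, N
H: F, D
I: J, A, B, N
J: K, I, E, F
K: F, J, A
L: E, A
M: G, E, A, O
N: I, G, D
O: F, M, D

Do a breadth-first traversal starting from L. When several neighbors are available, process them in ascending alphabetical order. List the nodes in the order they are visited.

Visit L; enqueue A, E → queue [A, E]
Visit A; enqueue I, K, M → queue [E, I, K, M]
Visit E; enqueue C, F, J → queue [I, K, M, C, F, J]
Visit I; enqueue B, N → queue [K, M, C, F, J, B, N]
Visit K → queue [M, C, F, J, B, N]
Visit M; enqueue G, O → queue [C, F, J, B, N, G, O]
Visit C → queue [F, J, B, N, G, O]
Visit F; enqueue D, H → queue [J, B, N, G, O, D, H]
Visit J → queue [B, N, G, O, D, H]
Visit B → queue [N, G, O, D, H]
Visit N → queue [G, O, D, H]
Visit G → queue [O, D, H]
Visit O → queue [D, H]
Visit D → queue [H]
Visit H → queue []

L A E I K M C F J B N G O D H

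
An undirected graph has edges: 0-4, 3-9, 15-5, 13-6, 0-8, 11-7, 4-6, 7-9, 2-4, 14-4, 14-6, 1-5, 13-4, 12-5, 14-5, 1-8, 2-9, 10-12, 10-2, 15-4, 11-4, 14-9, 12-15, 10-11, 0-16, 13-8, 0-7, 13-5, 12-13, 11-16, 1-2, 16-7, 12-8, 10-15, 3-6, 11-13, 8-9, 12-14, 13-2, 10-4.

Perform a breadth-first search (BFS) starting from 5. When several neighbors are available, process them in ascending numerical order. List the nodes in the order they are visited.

Visit 5; enqueue 1, 12, 13, 14, 15 → queue [1, 12, 13, 14, 15]
Visit 1; enqueue 2, 8 → queue [12, 13, 14, 15, 2, 8]
Visit 12; enqueue 10 → queue [13, 14, 15, 2, 8, 10]
Visit 13; enqueue 4, 6, 11 → queue [14, 15, 2, 8, 10, 4, 6, 11]
Visit 14; enqueue 9 → queue [15, 2, 8, 10, 4, 6, 11, 9]
Visit 15 → queue [2, 8, 10, 4, 6, 11, 9]
Visit 2 → queue [8, 10, 4, 6, 11, 9]
Visit 8; enqueue 0 → queue [10, 4, 6, 11, 9, 0]
Visit 10 → queue [4, 6, 11, 9, 0]
Visit 4 → queue [6, 11, 9, 0]
Visit 6; enqueue 3 → queue [11, 9, 0, 3]
Visit 11; enqueue 7, 16 → queue [9, 0, 3, 7, 16]
Visit 9 → queue [0, 3, 7, 16]
Visit 0 → queue [3, 7, 16]
Visit 3 → queue [7, 16]
Visit 7 → queue [16]
Visit 16 → queue []

5, 1, 12, 13, 14, 15, 2, 8, 10, 4, 6, 11, 9, 0, 3, 7, 16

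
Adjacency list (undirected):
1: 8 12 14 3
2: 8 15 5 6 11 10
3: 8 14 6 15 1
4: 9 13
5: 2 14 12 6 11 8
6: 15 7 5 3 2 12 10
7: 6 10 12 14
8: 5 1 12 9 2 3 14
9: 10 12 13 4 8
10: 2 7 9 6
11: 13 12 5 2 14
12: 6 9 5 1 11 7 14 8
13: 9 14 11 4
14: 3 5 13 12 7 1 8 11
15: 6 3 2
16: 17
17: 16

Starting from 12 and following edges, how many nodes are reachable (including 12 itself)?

15

BFS from 12 visits: 12, 6, 9, 5, 1, 11, 7, 14, 8, 15, 3, 2, 10, 13, 4
Reachable nodes: 15 of 17 total.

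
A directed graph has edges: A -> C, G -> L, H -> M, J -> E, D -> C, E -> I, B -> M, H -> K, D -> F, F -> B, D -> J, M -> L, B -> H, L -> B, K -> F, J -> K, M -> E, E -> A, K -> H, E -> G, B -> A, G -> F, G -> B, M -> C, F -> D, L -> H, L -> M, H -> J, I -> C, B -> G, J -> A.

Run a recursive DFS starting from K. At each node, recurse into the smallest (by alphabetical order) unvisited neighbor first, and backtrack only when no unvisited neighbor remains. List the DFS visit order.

K -> F -> B -> A -> C -> G -> L -> H -> J -> E -> I -> M -> D

Visit K
K → F
F → B
B → A
A → C
B → G
G → L
L → H
H → J
J → E
E → I
H → M
F → D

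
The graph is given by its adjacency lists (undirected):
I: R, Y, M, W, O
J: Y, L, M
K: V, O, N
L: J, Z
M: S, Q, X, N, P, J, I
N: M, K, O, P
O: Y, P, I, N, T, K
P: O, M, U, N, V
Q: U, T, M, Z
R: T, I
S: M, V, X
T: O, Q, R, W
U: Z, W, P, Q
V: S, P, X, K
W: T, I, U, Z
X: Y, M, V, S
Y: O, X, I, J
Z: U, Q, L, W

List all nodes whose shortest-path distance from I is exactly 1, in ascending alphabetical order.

M, O, R, W, Y

Level 0: I
Level 1: M, O, R, W, Y
Level 2: J, K, N, P, Q, S, T, U, X, Z
Level 3: L, V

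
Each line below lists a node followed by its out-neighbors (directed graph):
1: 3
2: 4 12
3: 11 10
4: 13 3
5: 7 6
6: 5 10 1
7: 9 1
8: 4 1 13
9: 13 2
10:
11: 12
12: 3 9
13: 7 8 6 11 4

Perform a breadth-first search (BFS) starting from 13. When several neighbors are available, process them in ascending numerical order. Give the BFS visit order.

13 → 4 → 6 → 7 → 8 → 11 → 3 → 1 → 5 → 10 → 9 → 12 → 2

Visit 13; enqueue 4, 6, 7, 8, 11 → queue [4, 6, 7, 8, 11]
Visit 4; enqueue 3 → queue [6, 7, 8, 11, 3]
Visit 6; enqueue 1, 5, 10 → queue [7, 8, 11, 3, 1, 5, 10]
Visit 7; enqueue 9 → queue [8, 11, 3, 1, 5, 10, 9]
Visit 8 → queue [11, 3, 1, 5, 10, 9]
Visit 11; enqueue 12 → queue [3, 1, 5, 10, 9, 12]
Visit 3 → queue [1, 5, 10, 9, 12]
Visit 1 → queue [5, 10, 9, 12]
Visit 5 → queue [10, 9, 12]
Visit 10 → queue [9, 12]
Visit 9; enqueue 2 → queue [12, 2]
Visit 12 → queue [2]
Visit 2 → queue []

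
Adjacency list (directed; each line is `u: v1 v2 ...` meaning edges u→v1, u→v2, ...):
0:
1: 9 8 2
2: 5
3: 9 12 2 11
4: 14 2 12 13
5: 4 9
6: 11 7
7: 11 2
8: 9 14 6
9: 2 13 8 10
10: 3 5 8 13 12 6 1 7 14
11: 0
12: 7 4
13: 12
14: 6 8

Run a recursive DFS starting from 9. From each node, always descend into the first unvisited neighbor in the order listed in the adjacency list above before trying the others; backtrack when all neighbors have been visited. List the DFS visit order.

9, 2, 5, 4, 14, 6, 11, 0, 7, 8, 12, 13, 10, 3, 1

Visit 9
9 → 2
2 → 5
5 → 4
4 → 14
14 → 6
6 → 11
11 → 0
6 → 7
14 → 8
4 → 12
4 → 13
9 → 10
10 → 3
10 → 1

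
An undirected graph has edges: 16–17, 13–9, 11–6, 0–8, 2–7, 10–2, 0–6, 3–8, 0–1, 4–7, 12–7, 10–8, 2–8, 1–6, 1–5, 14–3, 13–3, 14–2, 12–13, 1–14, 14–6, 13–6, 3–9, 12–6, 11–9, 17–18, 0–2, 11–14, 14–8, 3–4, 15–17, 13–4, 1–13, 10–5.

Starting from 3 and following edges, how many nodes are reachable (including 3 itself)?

15

BFS from 3 visits: 3, 4, 8, 9, 13, 14, 7, 0, 2, 10, 11, 1, 6, 12, 5
Reachable nodes: 15 of 19 total.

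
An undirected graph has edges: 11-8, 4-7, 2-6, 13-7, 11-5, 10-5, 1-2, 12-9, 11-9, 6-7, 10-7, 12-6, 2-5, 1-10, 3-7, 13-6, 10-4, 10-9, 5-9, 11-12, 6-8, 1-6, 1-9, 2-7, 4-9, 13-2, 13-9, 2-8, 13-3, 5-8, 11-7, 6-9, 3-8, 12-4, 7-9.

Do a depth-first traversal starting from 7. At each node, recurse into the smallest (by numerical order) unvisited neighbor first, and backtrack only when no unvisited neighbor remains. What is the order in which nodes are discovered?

7 → 2 → 1 → 6 → 8 → 3 → 13 → 9 → 4 → 10 → 5 → 11 → 12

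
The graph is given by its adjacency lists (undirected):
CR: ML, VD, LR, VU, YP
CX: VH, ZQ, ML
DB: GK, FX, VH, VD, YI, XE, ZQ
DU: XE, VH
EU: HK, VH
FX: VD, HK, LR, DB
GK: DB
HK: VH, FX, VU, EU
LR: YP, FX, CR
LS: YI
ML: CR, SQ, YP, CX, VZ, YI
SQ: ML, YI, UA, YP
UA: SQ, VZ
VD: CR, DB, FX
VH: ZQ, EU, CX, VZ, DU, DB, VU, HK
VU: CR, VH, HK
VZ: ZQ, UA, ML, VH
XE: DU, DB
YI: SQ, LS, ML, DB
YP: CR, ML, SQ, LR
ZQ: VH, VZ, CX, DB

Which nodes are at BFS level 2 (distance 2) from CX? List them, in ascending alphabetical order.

CR, DB, DU, EU, HK, SQ, VU, VZ, YI, YP

Level 0: CX
Level 1: ML, VH, ZQ
Level 2: CR, DB, DU, EU, HK, SQ, VU, VZ, YI, YP
Level 3: FX, GK, LR, LS, UA, VD, XE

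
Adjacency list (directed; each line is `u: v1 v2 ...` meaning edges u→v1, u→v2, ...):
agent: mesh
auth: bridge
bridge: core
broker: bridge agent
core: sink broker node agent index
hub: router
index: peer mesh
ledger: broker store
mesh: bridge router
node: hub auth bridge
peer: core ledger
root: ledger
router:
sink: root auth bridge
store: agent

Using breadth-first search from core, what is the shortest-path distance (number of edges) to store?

Level 0: core
Level 1: agent, broker, index, node, sink
Level 2: auth, bridge, hub, mesh, peer, root
Level 3: ledger, router
Level 4: store
store first appears at level 4.

4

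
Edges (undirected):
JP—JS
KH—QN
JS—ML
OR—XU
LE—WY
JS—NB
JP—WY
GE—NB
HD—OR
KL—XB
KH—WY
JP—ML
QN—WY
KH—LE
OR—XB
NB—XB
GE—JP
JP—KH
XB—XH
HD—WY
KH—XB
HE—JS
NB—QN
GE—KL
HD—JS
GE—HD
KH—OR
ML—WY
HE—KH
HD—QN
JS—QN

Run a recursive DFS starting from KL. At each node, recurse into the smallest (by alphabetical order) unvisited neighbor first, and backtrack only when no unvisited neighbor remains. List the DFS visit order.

KL -> GE -> HD -> JS -> HE -> KH -> JP -> ML -> WY -> LE -> QN -> NB -> XB -> OR -> XU -> XH

Visit KL
KL → GE
GE → HD
HD → JS
JS → HE
HE → KH
KH → JP
JP → ML
ML → WY
WY → LE
WY → QN
QN → NB
NB → XB
XB → OR
OR → XU
XB → XH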